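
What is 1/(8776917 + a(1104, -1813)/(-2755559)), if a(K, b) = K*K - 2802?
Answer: 2755559/24185311415589 ≈ 1.1394e-7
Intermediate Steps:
a(K, b) = -2802 + K**2 (a(K, b) = K**2 - 2802 = -2802 + K**2)
1/(8776917 + a(1104, -1813)/(-2755559)) = 1/(8776917 + (-2802 + 1104**2)/(-2755559)) = 1/(8776917 + (-2802 + 1218816)*(-1/2755559)) = 1/(8776917 + 1216014*(-1/2755559)) = 1/(8776917 - 1216014/2755559) = 1/(24185311415589/2755559) = 2755559/24185311415589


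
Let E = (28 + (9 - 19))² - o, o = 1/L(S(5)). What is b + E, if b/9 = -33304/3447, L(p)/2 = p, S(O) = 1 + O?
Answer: 1089073/4596 ≈ 236.96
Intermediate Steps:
L(p) = 2*p
o = 1/12 (o = 1/(2*(1 + 5)) = 1/(2*6) = 1/12 ≈ 0.083333)
E = 3887/12 (E = (28 + (9 - 19))² - 1*1/12 = (28 - 10)² - 1/12 = 18² - 1/12 = 324 - 1/12 = 3887/12 ≈ 323.92)
b = -33304/383 (b = 9*(-33304/3447) = -33304/383 ≈ -86.956)
b + E = -33304/383 + 3887/12 = 1089073/4596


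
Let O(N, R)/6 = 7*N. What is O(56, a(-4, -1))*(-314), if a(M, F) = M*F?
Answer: -738528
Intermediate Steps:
a(M, F) = F*M
O(N, R) = 42*N (O(N, R) = 6*(7*N) = 42*N)
O(56, a(-4, -1))*(-314) = (42*56)*(-314) = 2352*(-314) = -738528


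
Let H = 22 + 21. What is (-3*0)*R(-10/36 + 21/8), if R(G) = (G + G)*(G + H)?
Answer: 0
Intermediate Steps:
H = 43
R(G) = 2*G*(43 + G) (R(G) = (G + G)*(G + 43) = (2*G)*(43 + G) = 2*G*(43 + G))
(-3*0)*R(-10/36 + 21/8) = (-3*0)*(2*(-10/36 + 21/8)*(43 + (-10/36 + 21/8))) = 0*(2*(-10*1/36 + 21*(⅛))*(43 + (-10*1/36 + 21*(⅛)))) = 0*(2*(-5/18 + 21/8)*(43 + (-5/18 + 21/8))) = 0*(2*(169/72)*(43 + 169/72)) = 0*(2*(169/72)*(3265/72)) = 0*(551785/2592) = 0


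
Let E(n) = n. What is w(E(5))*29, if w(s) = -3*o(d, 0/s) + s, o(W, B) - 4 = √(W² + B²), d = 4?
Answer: -551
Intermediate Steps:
o(W, B) = 4 + √(B² + W²) (o(W, B) = 4 + √(W² + B²) = 4 + √(B² + W²))
w(s) = -24 + s (w(s) = -3*(4 + √((0/s)² + 4²)) + s = -3*(4 + √(0² + 16)) + s = -3*(4 + √(0 + 16)) + s = -3*(4 + √16) + s = -3*(4 + 4) + s = -3*8 + s = -24 + s)
w(E(5))*29 = (-24 + 5)*29 = -19*29 = -551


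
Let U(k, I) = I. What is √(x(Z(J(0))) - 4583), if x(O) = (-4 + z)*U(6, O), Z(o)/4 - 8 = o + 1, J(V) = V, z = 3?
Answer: I*√4619 ≈ 67.963*I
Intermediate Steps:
Z(o) = 36 + 4*o (Z(o) = 32 + 4*(o + 1) = 32 + 4*(1 + o) = 32 + (4 + 4*o) = 36 + 4*o)
x(O) = -O (x(O) = (-4 + 3)*O = -O)
√(x(Z(J(0))) - 4583) = √(-(36 + 4*0) - 4583) = √(-(36 + 0) - 4583) = √(-1*36 - 4583) = √(-36 - 4583) = √(-4619) = I*√4619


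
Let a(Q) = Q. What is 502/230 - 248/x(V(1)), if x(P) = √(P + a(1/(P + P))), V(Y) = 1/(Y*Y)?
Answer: 251/115 - 248*√6/3 ≈ -200.31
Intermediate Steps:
V(Y) = Y⁻²
x(P) = √(P + 1/(2*P)) (x(P) = √(P + 1/(P + P)) = √(P + 1/(2*P)))
502/230 - 248/x(V(1)) = 502/230 - 248*2/√(2/(1⁻²) + 4/1²) = 502*(1/230) - 248*2/√(2/1 + 4*1) = 251/115 - 248*2/√(2*1 + 4) = 251/115 - 248*2/√(2 + 4) = 251/115 - 248*√6/3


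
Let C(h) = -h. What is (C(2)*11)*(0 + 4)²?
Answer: -352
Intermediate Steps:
(C(2)*11)*(0 + 4)² = (-1*2*11)*(0 + 4)² = -2*11*4² = -22*16 = -352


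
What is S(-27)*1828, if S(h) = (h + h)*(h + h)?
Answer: 5330448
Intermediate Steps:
S(h) = 4*h² (S(h) = (2*h)*(2*h) = 4*h²)
S(-27)*1828 = (4*(-27)²)*1828 = (4*729)*1828 = 2916*1828 = 5330448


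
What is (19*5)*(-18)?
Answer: -1710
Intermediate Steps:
(19*5)*(-18) = 95*(-18) = -1710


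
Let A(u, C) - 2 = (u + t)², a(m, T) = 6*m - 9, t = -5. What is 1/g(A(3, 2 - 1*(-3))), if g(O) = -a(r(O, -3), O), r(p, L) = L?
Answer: 1/27 ≈ 0.037037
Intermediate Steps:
a(m, T) = -9 + 6*m
A(u, C) = 2 + (-5 + u)² (A(u, C) = 2 + (u - 5)² = 2 + (-5 + u)²)
g(O) = 27 (g(O) = -(-9 + 6*(-3)) = -(-9 - 18) = -1*(-27) = 27)
1/g(A(3, 2 - 1*(-3))) = 1/27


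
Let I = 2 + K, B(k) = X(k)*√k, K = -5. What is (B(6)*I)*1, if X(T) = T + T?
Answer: -36*√6 ≈ -88.182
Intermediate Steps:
X(T) = 2*T
B(k) = 2*k^(3/2) (B(k) = (2*k)*√k = 2*k^(3/2))
I = -3 (I = 2 - 5 = -3)
(B(6)*I)*1 = ((2*6^(3/2))*(-3))*1 = ((2*(6*√6))*(-3))*1 = ((12*√6)*(-3))*1 = -36*√6*1 = -36*√6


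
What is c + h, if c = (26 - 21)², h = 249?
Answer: 274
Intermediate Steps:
c = 25 (c = 5² = 25)
c + h = 25 + 249 = 274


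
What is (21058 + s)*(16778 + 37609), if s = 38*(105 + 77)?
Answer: 1521421938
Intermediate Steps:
s = 6916 (s = 38*182 = 6916)
(21058 + s)*(16778 + 37609) = (21058 + 6916)*(16778 + 37609) = 27974*54387 = 1521421938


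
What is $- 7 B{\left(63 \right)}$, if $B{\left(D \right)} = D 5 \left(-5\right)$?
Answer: $11025$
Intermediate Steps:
$B{\left(D \right)} = - 25 D$ ($B{\left(D \right)} = 5 D \left(-5\right) = - 25 D$)
$- 7 B{\left(63 \right)} = - 7 \left(\left(-25\right) 63\right) = \left(-7\right) \left(-1575\right) = 11025$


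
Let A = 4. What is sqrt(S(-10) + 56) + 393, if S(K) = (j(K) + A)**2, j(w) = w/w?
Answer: 402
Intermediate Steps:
j(w) = 1
S(K) = 25 (S(K) = (1 + 4)**2 = 5**2 = 25)
sqrt(S(-10) + 56) + 393 = sqrt(25 + 56) + 393 = sqrt(81) + 393 = 9 + 393 = 402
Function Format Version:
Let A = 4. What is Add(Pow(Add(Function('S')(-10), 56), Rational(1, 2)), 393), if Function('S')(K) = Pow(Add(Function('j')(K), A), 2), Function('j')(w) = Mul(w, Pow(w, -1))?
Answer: 402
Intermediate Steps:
Function('j')(w) = 1
Function('S')(K) = 25 (Function('S')(K) = Pow(Add(1, 4), 2) = Pow(5, 2) = 25)
Add(Pow(Add(Function('S')(-10), 56), Rational(1, 2)), 393) = Add(Pow(Add(25, 56), Rational(1, 2)), 393) = Add(Pow(81, Rational(1, 2)), 393) = Add(9, 393) = 402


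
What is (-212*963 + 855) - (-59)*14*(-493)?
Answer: -610519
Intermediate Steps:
(-212*963 + 855) - (-59)*14*(-493) = (-204156 + 855) - (-59)*(-6902) = -203301 - 1*407218 = -203301 - 407218 = -610519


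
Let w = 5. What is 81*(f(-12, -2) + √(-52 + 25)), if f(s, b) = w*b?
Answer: -810 + 243*I*√3 ≈ -810.0 + 420.89*I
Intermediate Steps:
f(s, b) = 5*b
81*(f(-12, -2) + √(-52 + 25)) = 81*(5*(-2) + √(-52 + 25)) = 81*(-10 + √(-27)) = 81*(-10 + 3*I*√3) = -810 + 243*I*√3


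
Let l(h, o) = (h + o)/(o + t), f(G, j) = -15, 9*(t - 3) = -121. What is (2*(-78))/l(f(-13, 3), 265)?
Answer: -59566/375 ≈ -158.84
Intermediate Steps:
t = -94/9 (t = 3 + (⅑)*(-121) = 3 - 121/9 = -94/9 ≈ -10.444)
l(h, o) = (h + o)/(-94/9 + o) (l(h, o) = (h + o)/(o - 94/9) = (h + o)/(-94/9 + o))
(2*(-78))/l(f(-13, 3), 265) = (2*(-78))/((9*(-15 + 265)/(-94 + 9*265))) = -156/(9*250/(-94 + 2385)) = -156/(9*250/2291) = -156/(9*(1/2291)*250) = -156/2250/2291 = -156*2291/2250 = -59566/375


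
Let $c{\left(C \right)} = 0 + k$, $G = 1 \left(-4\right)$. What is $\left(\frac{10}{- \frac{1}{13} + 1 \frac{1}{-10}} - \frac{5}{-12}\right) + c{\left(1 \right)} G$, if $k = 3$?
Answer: $- \frac{18797}{276} \approx -68.105$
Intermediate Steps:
$G = -4$
$c{\left(C \right)} = 3$ ($c{\left(C \right)} = 0 + 3 = 3$)
$\left(\frac{10}{- \frac{1}{13} + 1 \frac{1}{-10}} - \frac{5}{-12}\right) + c{\left(1 \right)} G = \left(\frac{10}{- \frac{1}{13} + 1 \frac{1}{-10}} - \frac{5}{-12}\right) + 3 \left(-4\right) = \left(\frac{10}{\left(-1\right) \frac{1}{13} + 1 \left(- \frac{1}{10}\right)} - - \frac{5}{12}\right) - 12 = \left(\frac{10}{- \frac{1}{13} - \frac{1}{10}} + \frac{5}{12}\right) - 12 = \left(\frac{10}{- \frac{23}{130}} + \frac{5}{12}\right) - 12 = \left(10 \left(- \frac{130}{23}\right) + \frac{5}{12}\right) - 12 = \left(- \frac{1300}{23} + \frac{5}{12}\right) - 12 = - \frac{15485}{276} - 12 = - \frac{18797}{276}$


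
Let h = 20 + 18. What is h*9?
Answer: 342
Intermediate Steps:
h = 38
h*9 = 38*9 = 342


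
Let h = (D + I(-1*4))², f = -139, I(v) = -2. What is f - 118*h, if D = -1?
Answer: -1201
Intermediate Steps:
h = 9 (h = (-1 - 2)² = (-3)² = 9)
f - 118*h = -139 - 118*9 = -139 - 1062 = -1201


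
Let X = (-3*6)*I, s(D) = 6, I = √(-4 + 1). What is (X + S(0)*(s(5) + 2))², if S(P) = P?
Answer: -972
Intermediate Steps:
I = I*√3 (I = √(-3) = I*√3 ≈ 1.732*I)
X = -18*I*√3 (X = (-3*6)*(I*√3) = -18*I*√3 ≈ -31.177*I)
(X + S(0)*(s(5) + 2))² = (-18*I*√3 + 0*(6 + 2))² = (-18*I*√3 + 0*8)² = (-18*I*√3 + 0)² = (-18*I*√3)² = -972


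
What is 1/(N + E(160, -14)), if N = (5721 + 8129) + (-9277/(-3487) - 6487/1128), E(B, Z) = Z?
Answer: 3933336/54409481183 ≈ 7.2291e-5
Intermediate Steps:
N = 54464547887/3933336 (N = 13850 + (-9277*(-1/3487) - 6487*1/1128) = 13850 + (9277/3487 - 6487/1128) = 13850 - 12155713/3933336 = 54464547887/3933336 ≈ 13847.)
1/(N + E(160, -14)) = 1/(54464547887/3933336 - 14) = 1/(54409481183/3933336) = 3933336/54409481183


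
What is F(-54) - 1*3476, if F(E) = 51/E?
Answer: -62585/18 ≈ -3476.9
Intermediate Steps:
F(-54) - 1*3476 = 51/(-54) - 1*3476 = 51*(-1/54) - 3476 = -17/18 - 3476 = -62585/18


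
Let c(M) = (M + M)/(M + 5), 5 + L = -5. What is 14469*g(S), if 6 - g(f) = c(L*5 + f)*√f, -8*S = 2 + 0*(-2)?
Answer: 86814 - 2908269*I/181 ≈ 86814.0 - 16068.0*I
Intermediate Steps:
L = -10 (L = -5 - 5 = -10)
S = -¼ (S = -(2 + 0*(-2))/8 = -(2 + 0)/8 = -⅛*2 = -¼ ≈ -0.25000)
c(M) = 2*M/(5 + M) (c(M) = (2*M)/(5 + M) = 2*M/(5 + M))
g(f) = 6 - 2*√f*(-50 + f)/(-45 + f) (g(f) = 6 - 2*(-10*5 + f)/(5 + (-10*5 + f))*√f = 6 - 2*(-50 + f)/(5 + (-50 + f))*√f = 6 - 2*(-50 + f)/(-45 + f)*√f = 6 - 2*√f*(-50 + f)/(-45 + f))
14469*g(S) = 14469*(2*(-135 + 3*(-¼) + √(-¼)*(50 - 1*(-¼)))/(-45 - ¼)) = 14469*(2*(-135 - ¾ + (I/2)*(50 + ¼))/(-181/4)) = 14469*(2*(-4/181)*(-135 - ¾ + (I/2)*(201/4))) = 14469*(2*(-4/181)*(-135 - ¾ + 201*I/8)) = 14469*(2*(-4/181)*(-543/4 + 201*I/8)) = 14469*(6 - 201*I/181) = 86814 - 2908269*I/181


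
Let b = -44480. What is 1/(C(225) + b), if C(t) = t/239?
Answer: -239/10630495 ≈ -2.2482e-5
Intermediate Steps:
C(t) = t/239 (C(t) = t*(1/239) = t/239)
1/(C(225) + b) = 1/((1/239)*225 - 44480) = 1/(225/239 - 44480) = 1/(-10630495/239) = -239/10630495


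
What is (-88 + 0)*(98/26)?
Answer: -4312/13 ≈ -331.69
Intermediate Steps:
(-88 + 0)*(98/26) = -8624/26 = -88*49/13 = -4312/13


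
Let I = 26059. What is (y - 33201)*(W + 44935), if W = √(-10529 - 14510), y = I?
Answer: -320925770 - 49994*I*√511 ≈ -3.2093e+8 - 1.1301e+6*I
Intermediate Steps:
y = 26059
W = 7*I*√511 (W = √(-25039) = 7*I*√511 ≈ 158.24*I)
(y - 33201)*(W + 44935) = (26059 - 33201)*(7*I*√511 + 44935) = -7142*(44935 + 7*I*√511) = -320925770 - 49994*I*√511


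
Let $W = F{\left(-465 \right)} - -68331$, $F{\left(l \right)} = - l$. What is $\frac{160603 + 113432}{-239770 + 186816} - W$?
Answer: $- \frac{3643297419}{52954} \approx -68801.0$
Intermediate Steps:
$W = 68796$ ($W = \left(-1\right) \left(-465\right) - -68331 = 465 + 68331 = 68796$)
$\frac{160603 + 113432}{-239770 + 186816} - W = \frac{160603 + 113432}{-239770 + 186816} - 68796 = \frac{274035}{-52954} - 68796 = 274035 \left(- \frac{1}{52954}\right) - 68796 = - \frac{274035}{52954} - 68796 = - \frac{3643297419}{52954}$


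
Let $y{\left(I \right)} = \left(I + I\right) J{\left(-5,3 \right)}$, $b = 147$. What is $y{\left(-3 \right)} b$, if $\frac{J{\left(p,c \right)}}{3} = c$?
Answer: $-7938$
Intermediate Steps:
$J{\left(p,c \right)} = 3 c$
$y{\left(I \right)} = 18 I$ ($y{\left(I \right)} = \left(I + I\right) 3 \cdot 3 = 2 I 9 = 18 I$)
$y{\left(-3 \right)} b = 18 \left(-3\right) 147 = \left(-54\right) 147 = -7938$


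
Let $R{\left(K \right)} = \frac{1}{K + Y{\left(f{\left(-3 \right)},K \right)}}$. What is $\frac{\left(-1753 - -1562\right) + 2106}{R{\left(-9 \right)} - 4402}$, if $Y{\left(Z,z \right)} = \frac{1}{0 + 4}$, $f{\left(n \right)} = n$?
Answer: $- \frac{67025}{154074} \approx -0.43502$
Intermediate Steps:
$Y{\left(Z,z \right)} = \frac{1}{4}$
$R{\left(K \right)} = \frac{1}{\frac{1}{4} + K}$ ($R{\left(K \right)} = \frac{1}{K + \frac{1}{4}} = \frac{1}{\frac{1}{4} + K}$)
$\frac{\left(-1753 - -1562\right) + 2106}{R{\left(-9 \right)} - 4402} = \frac{\left(-1753 - -1562\right) + 2106}{\frac{4}{1 + 4 \left(-9\right)} - 4402} = \frac{\left(-1753 + 1562\right) + 2106}{\frac{4}{1 - 36} - 4402} = \frac{-191 + 2106}{\frac{4}{-35} - 4402} = \frac{1915}{4 \left(- \frac{1}{35}\right) - 4402} = \frac{1915}{- \frac{4}{35} - 4402} = \frac{1915}{- \frac{154074}{35}} = 1915 \left(- \frac{35}{154074}\right) = - \frac{67025}{154074}$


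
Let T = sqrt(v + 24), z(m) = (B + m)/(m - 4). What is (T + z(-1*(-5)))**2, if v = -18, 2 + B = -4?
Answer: (1 - sqrt(6))**2 ≈ 2.1010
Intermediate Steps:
B = -6 (B = -2 - 4 = -6)
z(m) = (-6 + m)/(-4 + m) (z(m) = (-6 + m)/(m - 4) = (-6 + m)/(-4 + m))
T = sqrt(6) (T = sqrt(-18 + 24) = sqrt(6) ≈ 2.4495)
(T + z(-1*(-5)))**2 = (sqrt(6) + (-6 - 1*(-5))/(-4 - 1*(-5)))**2 = (sqrt(6) + (-6 + 5)/(-4 + 5))**2 = (sqrt(6) - 1/1)**2 = (sqrt(6) + 1*(-1))**2 = (sqrt(6) - 1)**2 = (-1 + sqrt(6))**2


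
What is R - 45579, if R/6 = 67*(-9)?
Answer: -49197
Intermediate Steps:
R = -3618 (R = 6*(67*(-9)) = 6*(-603) = -3618)
R - 45579 = -3618 - 45579 = -49197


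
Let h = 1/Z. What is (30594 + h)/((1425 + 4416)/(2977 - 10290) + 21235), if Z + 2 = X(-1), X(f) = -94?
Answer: 21478449199/14907428544 ≈ 1.4408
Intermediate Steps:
Z = -96 (Z = -2 - 94 = -96)
h = -1/96 (h = 1/(-96) = -1/96 ≈ -0.010417)
(30594 + h)/((1425 + 4416)/(2977 - 10290) + 21235) = (30594 - 1/96)/((1425 + 4416)/(2977 - 10290) + 21235) = 2937023/(96*(5841/(-7313) + 21235)) = 2937023/(96*(5841*(-1/7313) + 21235)) = 2937023/(96*(-5841/7313 + 21235)) = 2937023/(96*(155285714/7313)) = (2937023/96)*(7313/155285714) = 21478449199/14907428544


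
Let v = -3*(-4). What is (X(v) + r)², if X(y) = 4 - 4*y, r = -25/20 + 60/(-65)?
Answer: 5764801/2704 ≈ 2132.0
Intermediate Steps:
r = -113/52 (r = -25*1/20 + 60*(-1/65) = -5/4 - 12/13 = -113/52 ≈ -2.1731)
v = 12
(X(v) + r)² = ((4 - 4*12) - 113/52)² = ((4 - 48) - 113/52)² = (-44 - 113/52)² = (-2401/52)² = 5764801/2704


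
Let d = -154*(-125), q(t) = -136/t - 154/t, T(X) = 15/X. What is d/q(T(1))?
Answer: -28875/29 ≈ -995.69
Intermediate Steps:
q(t) = -290/t
d = 19250
d/q(T(1)) = 19250/((-290/(15/1))) = 19250/((-290/(15*1))) = 19250/((-290/15)) = 19250/((-290*1/15)) = 19250/(-58/3) = 19250*(-3/58) = -28875/29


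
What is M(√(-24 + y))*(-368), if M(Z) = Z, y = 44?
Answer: -736*√5 ≈ -1645.7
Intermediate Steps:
M(√(-24 + y))*(-368) = √(-24 + 44)*(-368) = √20*(-368) = (2*√5)*(-368) = -736*√5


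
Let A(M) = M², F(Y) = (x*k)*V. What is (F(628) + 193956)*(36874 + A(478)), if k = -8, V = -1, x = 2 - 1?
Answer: 51469899112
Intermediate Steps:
x = 1
F(Y) = 8 (F(Y) = (1*(-8))*(-1) = -8*(-1) = 8)
(F(628) + 193956)*(36874 + A(478)) = (8 + 193956)*(36874 + 478²) = 193964*(36874 + 228484) = 193964*265358 = 51469899112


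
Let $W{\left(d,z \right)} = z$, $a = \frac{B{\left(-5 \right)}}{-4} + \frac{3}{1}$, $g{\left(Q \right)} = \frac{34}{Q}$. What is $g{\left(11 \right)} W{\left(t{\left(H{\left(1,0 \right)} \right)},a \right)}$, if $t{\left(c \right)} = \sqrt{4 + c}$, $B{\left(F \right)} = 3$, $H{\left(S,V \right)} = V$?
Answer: $\frac{153}{22} \approx 6.9545$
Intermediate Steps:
$a = \frac{9}{4}$ ($a = \frac{3}{-4} + \frac{3}{1} = 3 \left(- \frac{1}{4}\right) + 3 \cdot 1 = - \frac{3}{4} + 3 = \frac{9}{4} \approx 2.25$)
$g{\left(11 \right)} W{\left(t{\left(H{\left(1,0 \right)} \right)},a \right)} = \frac{34}{11} \cdot \frac{9}{4} = \frac{153}{22}$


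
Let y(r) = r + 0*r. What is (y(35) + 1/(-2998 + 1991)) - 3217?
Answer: -3204275/1007 ≈ -3182.0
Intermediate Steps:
y(r) = r (y(r) = r + 0 = r)
(y(35) + 1/(-2998 + 1991)) - 3217 = (35 + 1/(-2998 + 1991)) - 3217 = (35 + 1/(-1007)) - 3217 = (35 - 1/1007) - 3217 = 35244/1007 - 3217 = -3204275/1007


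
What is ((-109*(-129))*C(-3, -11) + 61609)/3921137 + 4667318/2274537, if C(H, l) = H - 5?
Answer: 18185467132543/8918771188569 ≈ 2.0390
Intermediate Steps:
C(H, l) = -5 + H
((-109*(-129))*C(-3, -11) + 61609)/3921137 + 4667318/2274537 = ((-109*(-129))*(-5 - 3) + 61609)/3921137 + 4667318/2274537 = (14061*(-8) + 61609)*(1/3921137) + 4667318*(1/2274537) = (-112488 + 61609)*(1/3921137) + 4667318/2274537 = -50879*1/3921137 + 4667318/2274537 = -50879/3921137 + 4667318/2274537 = 18185467132543/8918771188569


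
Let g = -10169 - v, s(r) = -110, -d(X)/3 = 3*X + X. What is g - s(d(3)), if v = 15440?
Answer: -25499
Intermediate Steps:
d(X) = -12*X (d(X) = -3*(3*X + X) = -12*X)
g = -25609 (g = -10169 - 1*15440 = -10169 - 15440 = -25609)
g - s(d(3)) = -25609 - 1*(-110) = -25609 + 110 = -25499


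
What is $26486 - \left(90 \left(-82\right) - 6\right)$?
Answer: $33872$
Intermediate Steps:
$26486 - \left(90 \left(-82\right) - 6\right) = 26486 - \left(-7380 - 6\right) = 26486 - -7386 = 26486 + 7386 = 33872$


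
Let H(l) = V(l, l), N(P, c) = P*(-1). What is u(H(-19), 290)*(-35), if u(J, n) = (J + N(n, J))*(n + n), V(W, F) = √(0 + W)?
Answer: 5887000 - 20300*I*√19 ≈ 5.887e+6 - 88486.0*I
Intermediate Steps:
N(P, c) = -P
V(W, F) = √W
H(l) = √l
u(J, n) = 2*n*(J - n) (u(J, n) = (J - n)*(n + n) = (J - n)*(2*n) = 2*n*(J - n))
u(H(-19), 290)*(-35) = (2*290*(√(-19) - 1*290))*(-35) = (2*290*(I*√19 - 290))*(-35) = (2*290*(-290 + I*√19))*(-35) = (-168200 + 580*I*√19)*(-35) = 5887000 - 20300*I*√19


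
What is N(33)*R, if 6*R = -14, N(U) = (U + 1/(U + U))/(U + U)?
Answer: -15253/13068 ≈ -1.1672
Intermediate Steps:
N(U) = (U + 1/(2*U))/(2*U) (N(U) = (U + 1/(2*U))/((2*U)) = (U + 1/(2*U))*(1/(2*U)) = (U + 1/(2*U))/(2*U))
R = -7/3 (R = (1/6)*(-14) = -7/3 ≈ -2.3333)
N(33)*R = (1/2 + (1/4)/33**2)*(-7/3) = (1/2 + (1/4)*(1/1089))*(-7/3) = (1/2 + 1/4356)*(-7/3) = (2179/4356)*(-7/3) = -15253/13068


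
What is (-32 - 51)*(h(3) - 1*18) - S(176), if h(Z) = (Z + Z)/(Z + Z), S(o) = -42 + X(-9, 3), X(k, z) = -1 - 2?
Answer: 1456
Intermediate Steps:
X(k, z) = -3
S(o) = -45 (S(o) = -42 - 3 = -45)
h(Z) = 1 (h(Z) = (2*Z)/((2*Z)) = (2*Z)*(1/(2*Z)) = 1)
(-32 - 51)*(h(3) - 1*18) - S(176) = (-32 - 51)*(1 - 1*18) - 1*(-45) = -83*(1 - 18) + 45 = -83*(-17) + 45 = 1411 + 45 = 1456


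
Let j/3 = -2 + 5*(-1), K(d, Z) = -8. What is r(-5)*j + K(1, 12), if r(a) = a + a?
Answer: 202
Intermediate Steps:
r(a) = 2*a
j = -21 (j = 3*(-2 + 5*(-1)) = 3*(-2 - 5) = 3*(-7) = -21)
r(-5)*j + K(1, 12) = (2*(-5))*(-21) - 8 = -10*(-21) - 8 = 210 - 8 = 202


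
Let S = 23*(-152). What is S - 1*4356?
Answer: -7852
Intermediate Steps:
S = -3496
S - 1*4356 = -3496 - 1*4356 = -3496 - 4356 = -7852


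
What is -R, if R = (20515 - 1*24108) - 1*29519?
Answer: 33112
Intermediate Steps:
R = -33112 (R = (20515 - 24108) - 29519 = -3593 - 29519 = -33112)
-R = -1*(-33112) = 33112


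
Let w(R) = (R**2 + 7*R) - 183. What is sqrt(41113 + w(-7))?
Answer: sqrt(40930) ≈ 202.31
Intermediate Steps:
w(R) = -183 + R**2 + 7*R
sqrt(41113 + w(-7)) = sqrt(41113 + (-183 + (-7)**2 + 7*(-7))) = sqrt(41113 + (-183 + 49 - 49)) = sqrt(41113 - 183) = sqrt(40930)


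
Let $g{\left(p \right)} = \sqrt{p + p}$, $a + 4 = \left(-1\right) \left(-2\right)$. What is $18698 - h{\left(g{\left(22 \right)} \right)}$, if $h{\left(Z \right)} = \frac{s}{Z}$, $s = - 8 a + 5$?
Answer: $18698 - \frac{21 \sqrt{11}}{22} \approx 18695.0$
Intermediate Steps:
$a = -2$ ($a = -4 - -2 = -4 + 2 = -2$)
$s = 21$ ($s = \left(-8\right) \left(-2\right) + 5 = 16 + 5 = 21$)
$g{\left(p \right)} = \sqrt{2} \sqrt{p}$ ($g{\left(p \right)} = \sqrt{2 p} = \sqrt{2} \sqrt{p}$)
$h{\left(Z \right)} = \frac{21}{Z}$
$18698 - h{\left(g{\left(22 \right)} \right)} = 18698 - \frac{21}{\sqrt{2} \sqrt{22}} = 18698 - \frac{21}{2 \sqrt{11}} = 18698 - 21 \frac{\sqrt{11}}{22} = 18698 - \frac{21 \sqrt{11}}{22}$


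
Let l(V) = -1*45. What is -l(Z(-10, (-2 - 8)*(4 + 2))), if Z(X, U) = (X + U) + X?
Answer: 45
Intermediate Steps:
Z(X, U) = U + 2*X (Z(X, U) = (U + X) + X = U + 2*X)
l(V) = -45
-l(Z(-10, (-2 - 8)*(4 + 2))) = -1*(-45) = 45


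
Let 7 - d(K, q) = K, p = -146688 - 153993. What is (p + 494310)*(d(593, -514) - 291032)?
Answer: -56465701722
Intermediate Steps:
p = -300681
d(K, q) = 7 - K
(p + 494310)*(d(593, -514) - 291032) = (-300681 + 494310)*((7 - 1*593) - 291032) = 193629*((7 - 593) - 291032) = 193629*(-586 - 291032) = 193629*(-291618) = -56465701722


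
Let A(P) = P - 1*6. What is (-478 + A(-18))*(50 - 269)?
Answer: 109938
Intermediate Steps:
A(P) = -6 + P (A(P) = P - 6 = -6 + P)
(-478 + A(-18))*(50 - 269) = (-478 + (-6 - 18))*(50 - 269) = (-478 - 24)*(-219) = -502*(-219) = 109938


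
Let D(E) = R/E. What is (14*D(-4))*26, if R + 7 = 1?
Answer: 546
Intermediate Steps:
R = -6 (R = -7 + 1 = -6)
D(E) = -6/E
(14*D(-4))*26 = (14*(-6/(-4)))*26 = (14*(-6*(-1/4)))*26 = (14*(3/2))*26 = 21*26 = 546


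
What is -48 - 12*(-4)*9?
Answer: 384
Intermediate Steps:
-48 - 12*(-4)*9 = -48 + 48*9 = -48 + 432 = 384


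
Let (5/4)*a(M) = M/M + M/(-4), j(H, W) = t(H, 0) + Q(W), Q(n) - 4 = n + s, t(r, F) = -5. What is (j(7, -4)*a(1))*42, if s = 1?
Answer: -504/5 ≈ -100.80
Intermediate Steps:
Q(n) = 5 + n (Q(n) = 4 + (n + 1) = 4 + (1 + n) = 5 + n)
j(H, W) = W (j(H, W) = -5 + (5 + W) = W)
a(M) = ⅘ - M/5 (a(M) = 4*(M/M + M/(-4))/5 = 4*(1 + M*(-¼))/5 = 4*(1 - M/4)/5 = ⅘ - M/5)
(j(7, -4)*a(1))*42 = -4*(⅘ - ⅕*1)*42 = -4*(⅘ - ⅕)*42 = -4*⅗*42 = -12/5*42 = -504/5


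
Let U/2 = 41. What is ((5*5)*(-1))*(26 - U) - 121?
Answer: 1279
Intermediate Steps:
U = 82 (U = 2*41 = 82)
((5*5)*(-1))*(26 - U) - 121 = ((5*5)*(-1))*(26 - 1*82) - 121 = (25*(-1))*(26 - 82) - 121 = -25*(-56) - 121 = 1400 - 121 = 1279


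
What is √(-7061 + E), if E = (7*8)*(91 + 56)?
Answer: √1171 ≈ 34.220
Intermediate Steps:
E = 8232 (E = 56*147 = 8232)
√(-7061 + E) = √(-7061 + 8232) = √1171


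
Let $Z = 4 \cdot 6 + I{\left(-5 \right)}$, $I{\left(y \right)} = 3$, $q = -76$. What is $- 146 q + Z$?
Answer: $11123$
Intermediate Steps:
$Z = 27$ ($Z = 4 \cdot 6 + 3 = 24 + 3 = 27$)
$- 146 q + Z = \left(-146\right) \left(-76\right) + 27 = 11096 + 27 = 11123$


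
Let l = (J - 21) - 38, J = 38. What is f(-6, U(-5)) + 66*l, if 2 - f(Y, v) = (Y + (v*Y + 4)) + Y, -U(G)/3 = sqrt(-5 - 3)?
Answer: -1376 - 36*I*sqrt(2) ≈ -1376.0 - 50.912*I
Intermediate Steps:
U(G) = -6*I*sqrt(2) (U(G) = -3*sqrt(-5 - 3) = -6*I*sqrt(2))
l = -21 (l = (38 - 21) - 38 = 17 - 38 = -21)
f(Y, v) = -2 - 2*Y - Y*v (f(Y, v) = 2 - ((Y + (v*Y + 4)) + Y) = 2 - ((Y + (Y*v + 4)) + Y) = 2 - ((Y + (4 + Y*v)) + Y) = 2 - ((4 + Y + Y*v) + Y) = 2 - (4 + 2*Y + Y*v) = 2 + (-4 - 2*Y - Y*v) = -2 - 2*Y - Y*v)
f(-6, U(-5)) + 66*l = (-2 - 2*(-6) - 1*(-6)*(-6*I*sqrt(2))) + 66*(-21) = (-2 + 12 - 36*I*sqrt(2)) - 1386 = (10 - 36*I*sqrt(2)) - 1386 = -1376 - 36*I*sqrt(2)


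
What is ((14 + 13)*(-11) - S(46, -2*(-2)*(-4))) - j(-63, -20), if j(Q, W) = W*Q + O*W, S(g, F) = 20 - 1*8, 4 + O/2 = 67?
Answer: 951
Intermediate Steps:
O = 126 (O = -8 + 2*67 = -8 + 134 = 126)
S(g, F) = 12 (S(g, F) = 20 - 8 = 12)
j(Q, W) = 126*W + Q*W (j(Q, W) = W*Q + 126*W = Q*W + 126*W = 126*W + Q*W)
((14 + 13)*(-11) - S(46, -2*(-2)*(-4))) - j(-63, -20) = ((14 + 13)*(-11) - 1*12) - (-20)*(126 - 63) = (27*(-11) - 12) - (-20)*63 = (-297 - 12) - 1*(-1260) = -309 + 1260 = 951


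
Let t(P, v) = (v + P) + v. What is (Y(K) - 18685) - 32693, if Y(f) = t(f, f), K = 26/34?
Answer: -873387/17 ≈ -51376.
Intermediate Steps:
K = 13/17 (K = 26*(1/34) = 13/17 ≈ 0.76471)
t(P, v) = P + 2*v (t(P, v) = (P + v) + v = P + 2*v)
Y(f) = 3*f (Y(f) = f + 2*f = 3*f)
(Y(K) - 18685) - 32693 = (3*(13/17) - 18685) - 32693 = (39/17 - 18685) - 32693 = -317606/17 - 32693 = -873387/17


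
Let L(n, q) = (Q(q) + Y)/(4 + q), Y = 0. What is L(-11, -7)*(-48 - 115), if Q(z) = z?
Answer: -1141/3 ≈ -380.33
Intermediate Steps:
L(n, q) = q/(4 + q) (L(n, q) = (q + 0)/(4 + q) = q/(4 + q))
L(-11, -7)*(-48 - 115) = (-7/(4 - 7))*(-48 - 115) = -7/(-3)*(-163) = -7*(-⅓)*(-163) = (7/3)*(-163) = -1141/3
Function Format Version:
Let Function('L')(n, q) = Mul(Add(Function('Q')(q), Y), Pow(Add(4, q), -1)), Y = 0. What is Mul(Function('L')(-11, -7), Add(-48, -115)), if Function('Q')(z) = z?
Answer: Rational(-1141, 3) ≈ -380.33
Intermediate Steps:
Function('L')(n, q) = Mul(q, Pow(Add(4, q), -1)) (Function('L')(n, q) = Mul(Add(q, 0), Pow(Add(4, q), -1)) = Mul(q, Pow(Add(4, q), -1)))
Mul(Function('L')(-11, -7), Add(-48, -115)) = Mul(Mul(-7, Pow(Add(4, -7), -1)), Add(-48, -115)) = Mul(Mul(-7, Pow(-3, -1)), -163) = Mul(Mul(-7, Rational(-1, 3)), -163) = Mul(Rational(7, 3), -163) = Rational(-1141, 3)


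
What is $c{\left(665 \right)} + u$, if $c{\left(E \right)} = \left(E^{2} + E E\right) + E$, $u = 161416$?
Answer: $1046531$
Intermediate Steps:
$c{\left(E \right)} = E + 2 E^{2}$ ($c{\left(E \right)} = \left(E^{2} + E^{2}\right) + E = 2 E^{2} + E = E + 2 E^{2}$)
$c{\left(665 \right)} + u = 665 \left(1 + 2 \cdot 665\right) + 161416 = 665 \left(1 + 1330\right) + 161416 = 665 \cdot 1331 + 161416 = 885115 + 161416 = 1046531$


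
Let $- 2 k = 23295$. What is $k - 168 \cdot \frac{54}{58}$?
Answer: $- \frac{684627}{58} \approx -11804.0$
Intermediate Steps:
$k = - \frac{23295}{2}$ ($k = \left(- \frac{1}{2}\right) 23295 = - \frac{23295}{2} \approx -11648.0$)
$k - 168 \cdot \frac{54}{58} = - \frac{23295}{2} - 168 \cdot \frac{54}{58} = - \frac{23295}{2} - 168 \cdot 54 \cdot \frac{1}{58} = - \frac{23295}{2} - \frac{4536}{29} = - \frac{684627}{58}$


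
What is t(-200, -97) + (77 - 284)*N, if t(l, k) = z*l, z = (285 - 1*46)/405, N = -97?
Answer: 1616839/81 ≈ 19961.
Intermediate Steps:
z = 239/405 (z = (285 - 46)*(1/405) = 239*(1/405) = 239/405 ≈ 0.59012)
t(l, k) = 239*l/405
t(-200, -97) + (77 - 284)*N = (239/405)*(-200) + (77 - 284)*(-97) = -9560/81 - 207*(-97) = -9560/81 + 20079 = 1616839/81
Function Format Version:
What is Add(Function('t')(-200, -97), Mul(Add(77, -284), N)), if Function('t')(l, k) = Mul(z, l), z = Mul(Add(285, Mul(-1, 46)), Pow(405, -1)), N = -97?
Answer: Rational(1616839, 81) ≈ 19961.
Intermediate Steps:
z = Rational(239, 405) (z = Mul(Add(285, -46), Rational(1, 405)) = Mul(239, Rational(1, 405)) = Rational(239, 405) ≈ 0.59012)
Function('t')(l, k) = Mul(Rational(239, 405), l)
Add(Function('t')(-200, -97), Mul(Add(77, -284), N)) = Add(Mul(Rational(239, 405), -200), Mul(Add(77, -284), -97)) = Add(Rational(-9560, 81), Mul(-207, -97)) = Add(Rational(-9560, 81), 20079) = Rational(1616839, 81)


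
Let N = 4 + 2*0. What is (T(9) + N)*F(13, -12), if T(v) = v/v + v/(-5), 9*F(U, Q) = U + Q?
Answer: 16/45 ≈ 0.35556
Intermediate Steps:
F(U, Q) = Q/9 + U/9 (F(U, Q) = (U + Q)/9 = (Q + U)/9 = Q/9 + U/9)
T(v) = 1 - v/5 (T(v) = 1 + v*(-1/5) = 1 - v/5)
N = 4 (N = 4 + 0 = 4)
(T(9) + N)*F(13, -12) = ((1 - 1/5*9) + 4)*((1/9)*(-12) + (1/9)*13) = ((1 - 9/5) + 4)*(-4/3 + 13/9) = (-4/5 + 4)*(1/9) = (16/5)*(1/9) = 16/45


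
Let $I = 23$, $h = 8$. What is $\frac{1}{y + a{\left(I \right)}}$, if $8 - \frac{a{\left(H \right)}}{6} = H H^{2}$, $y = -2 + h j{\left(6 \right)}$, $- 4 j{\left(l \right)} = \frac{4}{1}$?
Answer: $- \frac{1}{72964} \approx -1.3705 \cdot 10^{-5}$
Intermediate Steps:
$j{\left(l \right)} = -1$ ($j{\left(l \right)} = - \frac{4 \cdot 1^{-1}}{4} = - \frac{4 \cdot 1}{4} = \left(- \frac{1}{4}\right) 4 = -1$)
$y = -10$ ($y = -2 + 8 \left(-1\right) = -2 - 8 = -10$)
$a{\left(H \right)} = 48 - 6 H^{3}$ ($a{\left(H \right)} = 48 - 6 H H^{2} = 48 - 6 H^{3}$)
$\frac{1}{y + a{\left(I \right)}} = \frac{1}{-10 + \left(48 - 6 \cdot 23^{3}\right)} = \frac{1}{-10 + \left(48 - 73002\right)} = \frac{1}{-10 - 72954} = \frac{1}{-72964} = - \frac{1}{72964}$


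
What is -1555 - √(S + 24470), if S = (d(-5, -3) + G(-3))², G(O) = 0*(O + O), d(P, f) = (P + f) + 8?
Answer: -1555 - √24470 ≈ -1711.4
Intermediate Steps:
d(P, f) = 8 + P + f
G(O) = 0 (G(O) = 0*(2*O) = 0)
S = 0 (S = ((8 - 5 - 3) + 0)² = (0 + 0)² = 0² = 0)
-1555 - √(S + 24470) = -1555 - √(0 + 24470) = -1555 - √24470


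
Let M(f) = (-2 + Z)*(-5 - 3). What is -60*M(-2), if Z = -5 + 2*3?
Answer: -480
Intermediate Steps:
Z = 1 (Z = -5 + 6 = 1)
M(f) = 8 (M(f) = (-2 + 1)*(-5 - 3) = -1*(-8) = 8)
-60*M(-2) = -60*8 = -480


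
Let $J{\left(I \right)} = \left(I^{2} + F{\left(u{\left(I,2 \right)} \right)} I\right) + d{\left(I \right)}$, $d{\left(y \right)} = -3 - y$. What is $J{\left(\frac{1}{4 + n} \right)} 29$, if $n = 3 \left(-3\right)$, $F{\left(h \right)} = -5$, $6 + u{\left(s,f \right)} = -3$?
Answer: $- \frac{1276}{25} \approx -51.04$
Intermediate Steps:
$u{\left(s,f \right)} = -9$ ($u{\left(s,f \right)} = -6 - 3 = -9$)
$n = -9$
$J{\left(I \right)} = -3 + I^{2} - 6 I$ ($J{\left(I \right)} = \left(I^{2} - 5 I\right) - \left(3 + I\right) = -3 + I^{2} - 6 I$)
$J{\left(\frac{1}{4 + n} \right)} 29 = \left(-3 + \left(\frac{1}{4 - 9}\right)^{2} - \frac{6}{4 - 9}\right) 29 = \left(-3 + \left(\frac{1}{-5}\right)^{2} - \frac{6}{-5}\right) 29 = \left(-3 + \left(- \frac{1}{5}\right)^{2} - - \frac{6}{5}\right) 29 = \left(-3 + \frac{1}{25} + \frac{6}{5}\right) 29 = \left(- \frac{44}{25}\right) 29 = - \frac{1276}{25}$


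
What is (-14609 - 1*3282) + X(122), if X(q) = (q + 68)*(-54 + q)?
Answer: -4971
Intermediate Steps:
X(q) = (-54 + q)*(68 + q) (X(q) = (68 + q)*(-54 + q) = (-54 + q)*(68 + q))
(-14609 - 1*3282) + X(122) = (-14609 - 1*3282) + (-3672 + 122² + 14*122) = (-14609 - 3282) + (-3672 + 14884 + 1708) = -17891 + 12920 = -4971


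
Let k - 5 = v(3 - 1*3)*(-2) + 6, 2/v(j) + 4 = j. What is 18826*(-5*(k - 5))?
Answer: -658910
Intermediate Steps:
v(j) = 2/(-4 + j)
k = 12 (k = 5 + ((2/(-4 + (3 - 1*3)))*(-2) + 6) = 5 + ((2/(-4 + (3 - 3)))*(-2) + 6) = 5 + ((2/(-4 + 0))*(-2) + 6) = 5 + ((2/(-4))*(-2) + 6) = 5 + ((2*(-1/4))*(-2) + 6) = 5 + (-1/2*(-2) + 6) = 5 + (1 + 6) = 5 + 7 = 12)
18826*(-5*(k - 5)) = 18826*(-5*(12 - 5)) = 18826*(-5*7) = 18826*(-35) = -658910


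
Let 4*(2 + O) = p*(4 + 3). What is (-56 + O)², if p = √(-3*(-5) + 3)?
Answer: 27353/8 - 609*√2 ≈ 2557.9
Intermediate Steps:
p = 3*√2 (p = √(15 + 3) = √18 = 3*√2 ≈ 4.2426)
O = -2 + 21*√2/4 (O = -2 + ((3*√2)*(4 + 3))/4 = -2 + ((3*√2)*7)/4 = -2 + (21*√2)/4 = -2 + 21*√2/4 ≈ 5.4246)
(-56 + O)² = (-56 + (-2 + 21*√2/4))² = (-58 + 21*√2/4)²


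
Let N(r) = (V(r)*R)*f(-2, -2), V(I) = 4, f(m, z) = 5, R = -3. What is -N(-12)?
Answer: 60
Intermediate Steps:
N(r) = -60 (N(r) = (4*(-3))*5 = -12*5 = -60)
-N(-12) = -1*(-60) = 60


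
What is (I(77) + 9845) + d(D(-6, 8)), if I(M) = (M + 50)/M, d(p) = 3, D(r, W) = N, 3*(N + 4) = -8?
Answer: 758423/77 ≈ 9849.7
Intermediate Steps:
N = -20/3 (N = -4 + (⅓)*(-8) = -4 - 8/3 = -20/3 ≈ -6.6667)
D(r, W) = -20/3
I(M) = (50 + M)/M
(I(77) + 9845) + d(D(-6, 8)) = ((50 + 77)/77 + 9845) + 3 = ((1/77)*127 + 9845) + 3 = (127/77 + 9845) + 3 = 758192/77 + 3 = 758423/77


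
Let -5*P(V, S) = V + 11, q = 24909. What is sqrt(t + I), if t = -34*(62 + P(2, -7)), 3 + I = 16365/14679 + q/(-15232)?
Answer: I*sqrt(89588030282305590)/6654480 ≈ 44.979*I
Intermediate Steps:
I = -37482815/10647168 (I = -3 + (16365/14679 + 24909/(-15232)) = -3 + (16365*(1/14679) + 24909*(-1/15232)) = -3 + (5455/4893 - 24909/15232) = -3 - 5541311/10647168 = -37482815/10647168 ≈ -3.5205)
P(V, S) = -11/5 - V/5 (P(V, S) = -(V + 11)/5 = -(11 + V)/5 = -11/5 - V/5)
t = -10098/5 (t = -34*(62 + (-11/5 - 1/5*2)) = -34*(62 + (-11/5 - 2/5)) = -34*(62 - 13/5) = -34*297/5 = -10098/5 ≈ -2019.6)
sqrt(t + I) = sqrt(-10098/5 - 37482815/10647168) = sqrt(-107702516539/53235840) = I*sqrt(89588030282305590)/6654480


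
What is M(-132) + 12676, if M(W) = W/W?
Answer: 12677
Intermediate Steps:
M(W) = 1
M(-132) + 12676 = 1 + 12676 = 12677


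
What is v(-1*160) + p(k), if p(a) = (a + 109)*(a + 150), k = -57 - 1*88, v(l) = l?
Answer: -340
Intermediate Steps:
k = -145 (k = -57 - 88 = -145)
p(a) = (109 + a)*(150 + a)
v(-1*160) + p(k) = -1*160 + (16350 + (-145)**2 + 259*(-145)) = -160 + (16350 + 21025 - 37555) = -160 - 180 = -340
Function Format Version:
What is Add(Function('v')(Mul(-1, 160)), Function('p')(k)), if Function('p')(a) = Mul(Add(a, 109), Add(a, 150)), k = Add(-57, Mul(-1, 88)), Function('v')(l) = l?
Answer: -340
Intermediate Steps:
k = -145 (k = Add(-57, -88) = -145)
Function('p')(a) = Mul(Add(109, a), Add(150, a))
Add(Function('v')(Mul(-1, 160)), Function('p')(k)) = Add(Mul(-1, 160), Add(16350, Pow(-145, 2), Mul(259, -145))) = Add(-160, Add(16350, 21025, -37555)) = Add(-160, -180) = -340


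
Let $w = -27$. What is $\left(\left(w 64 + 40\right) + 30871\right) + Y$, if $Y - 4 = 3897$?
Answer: $33084$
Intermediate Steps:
$Y = 3901$ ($Y = 4 + 3897 = 3901$)
$\left(\left(w 64 + 40\right) + 30871\right) + Y = \left(\left(\left(-27\right) 64 + 40\right) + 30871\right) + 3901 = \left(\left(-1728 + 40\right) + 30871\right) + 3901 = \left(-1688 + 30871\right) + 3901 = 29183 + 3901 = 33084$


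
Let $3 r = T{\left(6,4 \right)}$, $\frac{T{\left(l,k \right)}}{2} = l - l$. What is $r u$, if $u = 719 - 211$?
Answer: $0$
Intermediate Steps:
$T{\left(l,k \right)} = 0$ ($T{\left(l,k \right)} = 2 \left(l - l\right) = 2 \cdot 0 = 0$)
$u = 508$
$r = 0$ ($r = \frac{1}{3} \cdot 0 = 0$)
$r u = 0 \cdot 508 = 0$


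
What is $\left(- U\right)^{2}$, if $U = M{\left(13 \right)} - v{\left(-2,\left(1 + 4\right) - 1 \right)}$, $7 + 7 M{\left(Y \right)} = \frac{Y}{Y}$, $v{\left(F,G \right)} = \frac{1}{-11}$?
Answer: $\frac{3481}{5929} \approx 0.58711$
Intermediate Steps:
$v{\left(F,G \right)} = - \frac{1}{11}$
$M{\left(Y \right)} = - \frac{6}{7}$ ($M{\left(Y \right)} = -1 + \frac{Y \frac{1}{Y}}{7} = -1 + \frac{1}{7} \cdot 1 = -1 + \frac{1}{7} = - \frac{6}{7}$)
$U = - \frac{59}{77}$ ($U = - \frac{6}{7} - - \frac{1}{11} = - \frac{6}{7} + \frac{1}{11} = - \frac{59}{77} \approx -0.76623$)
$\left(- U\right)^{2} = \left(\left(-1\right) \left(- \frac{59}{77}\right)\right)^{2} = \left(\frac{59}{77}\right)^{2} = \frac{3481}{5929}$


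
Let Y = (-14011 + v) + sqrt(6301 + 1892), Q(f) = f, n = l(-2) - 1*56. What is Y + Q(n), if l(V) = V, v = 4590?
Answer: -9479 + sqrt(8193) ≈ -9388.5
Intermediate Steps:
n = -58 (n = -2 - 1*56 = -2 - 56 = -58)
Y = -9421 + sqrt(8193) (Y = (-14011 + 4590) + sqrt(6301 + 1892) = -9421 + sqrt(8193) ≈ -9330.5)
Y + Q(n) = (-9421 + sqrt(8193)) - 58 = -9479 + sqrt(8193)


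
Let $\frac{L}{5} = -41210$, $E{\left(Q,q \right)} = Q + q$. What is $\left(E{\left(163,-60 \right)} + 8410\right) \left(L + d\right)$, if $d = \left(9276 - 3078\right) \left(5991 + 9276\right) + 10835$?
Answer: $803879618963$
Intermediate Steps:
$d = 94635701$ ($d = 6198 \cdot 15267 + 10835 = 94624866 + 10835 = 94635701$)
$L = -206050$ ($L = 5 \left(-41210\right) = -206050$)
$\left(E{\left(163,-60 \right)} + 8410\right) \left(L + d\right) = \left(\left(163 - 60\right) + 8410\right) \left(-206050 + 94635701\right) = \left(103 + 8410\right) 94429651 = 8513 \cdot 94429651 = 803879618963$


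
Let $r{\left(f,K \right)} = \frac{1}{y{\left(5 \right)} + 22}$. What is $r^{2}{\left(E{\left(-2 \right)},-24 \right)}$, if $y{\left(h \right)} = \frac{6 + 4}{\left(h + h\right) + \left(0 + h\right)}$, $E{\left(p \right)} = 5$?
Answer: $\frac{9}{4624} \approx 0.0019464$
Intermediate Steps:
$y{\left(h \right)} = \frac{10}{3 h}$ ($y{\left(h \right)} = \frac{10}{2 h + h} = \frac{10}{3 h}$)
$r{\left(f,K \right)} = \frac{3}{68}$ ($r{\left(f,K \right)} = \frac{1}{\frac{10}{3 \cdot 5} + 22} = \frac{1}{\frac{10}{3} \cdot \frac{1}{5} + 22} = \frac{1}{\frac{2}{3} + 22} = \frac{1}{\frac{68}{3}} = \frac{3}{68}$)
$r^{2}{\left(E{\left(-2 \right)},-24 \right)} = \left(\frac{3}{68}\right)^{2} = \frac{9}{4624}$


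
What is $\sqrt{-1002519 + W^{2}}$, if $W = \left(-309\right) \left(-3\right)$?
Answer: $3 i \sqrt{15910} \approx 378.4 i$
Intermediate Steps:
$W = 927$
$\sqrt{-1002519 + W^{2}} = \sqrt{-1002519 + 927^{2}} = \sqrt{-1002519 + 859329} = \sqrt{-143190} = 3 i \sqrt{15910}$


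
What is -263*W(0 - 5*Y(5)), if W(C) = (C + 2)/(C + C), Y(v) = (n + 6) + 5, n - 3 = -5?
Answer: -11309/90 ≈ -125.66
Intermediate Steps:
n = -2 (n = 3 - 5 = -2)
Y(v) = 9 (Y(v) = (-2 + 6) + 5 = 4 + 5 = 9)
W(C) = (2 + C)/(2*C) (W(C) = (2 + C)/((2*C)) = (2 + C)*(1/(2*C)) = (2 + C)/(2*C))
-263*W(0 - 5*Y(5)) = -263*(2 + (0 - 5*9))/(2*(0 - 5*9)) = -263*(2 + (0 - 45))/(2*(0 - 45)) = -263*(2 - 45)/(2*(-45)) = -263*(-1)*(-43)/(2*45) = -263*43/90 = -11309/90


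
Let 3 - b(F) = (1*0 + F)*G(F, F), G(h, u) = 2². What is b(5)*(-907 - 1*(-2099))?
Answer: -20264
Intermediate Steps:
G(h, u) = 4
b(F) = 3 - 4*F (b(F) = 3 - (1*0 + F)*4 = 3 - (0 + F)*4 = 3 - F*4 = 3 - 4*F)
b(5)*(-907 - 1*(-2099)) = (3 - 4*5)*(-907 - 1*(-2099)) = (3 - 20)*(-907 + 2099) = -17*1192 = -20264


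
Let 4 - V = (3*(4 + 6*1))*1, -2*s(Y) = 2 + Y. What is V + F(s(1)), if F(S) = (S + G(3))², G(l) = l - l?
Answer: -95/4 ≈ -23.750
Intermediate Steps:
s(Y) = -1 - Y/2 (s(Y) = -(2 + Y)/2 = -1 - Y/2)
G(l) = 0
V = -26 (V = 4 - 3*(4 + 6*1) = 4 - 3*(4 + 6) = 4 - 3*10 = 4 - 30 = -26)
F(S) = S² (F(S) = (S + 0)² = S²)
V + F(s(1)) = -26 + (-1 - ½*1)² = -26 + (-1 - ½)² = -26 + (-3/2)² = -26 + 9/4 = -95/4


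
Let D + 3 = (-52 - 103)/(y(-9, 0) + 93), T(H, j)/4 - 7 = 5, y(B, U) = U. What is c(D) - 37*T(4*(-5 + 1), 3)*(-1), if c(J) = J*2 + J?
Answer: 1762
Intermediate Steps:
T(H, j) = 48 (T(H, j) = 28 + 4*5 = 28 + 20 = 48)
D = -14/3 (D = -3 + (-52 - 103)/(0 + 93) = -3 - 155/93 = -3 - 155*1/93 = -3 - 5/3 = -14/3 ≈ -4.6667)
c(J) = 3*J (c(J) = 2*J + J = 3*J)
c(D) - 37*T(4*(-5 + 1), 3)*(-1) = 3*(-14/3) - 37*48*(-1) = -14 - 1776*(-1) = -14 - 1*(-1776) = -14 + 1776 = 1762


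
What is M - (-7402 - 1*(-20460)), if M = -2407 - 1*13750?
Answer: -29215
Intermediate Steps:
M = -16157 (M = -2407 - 13750 = -16157)
M - (-7402 - 1*(-20460)) = -16157 - (-7402 - 1*(-20460)) = -16157 - (-7402 + 20460) = -16157 - 1*13058 = -16157 - 13058 = -29215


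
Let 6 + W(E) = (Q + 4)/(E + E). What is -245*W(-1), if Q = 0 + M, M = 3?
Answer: 4655/2 ≈ 2327.5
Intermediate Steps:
Q = 3 (Q = 0 + 3 = 3)
W(E) = -6 + 7/(2*E) (W(E) = -6 + (3 + 4)/(E + E) = -6 + 7/((2*E)) = -6 + 7*(1/(2*E)) = -6 + 7/(2*E))
-245*W(-1) = -245*(-6 + (7/2)/(-1)) = -245*(-6 + (7/2)*(-1)) = -245*(-6 - 7/2) = -245*(-19/2) = 4655/2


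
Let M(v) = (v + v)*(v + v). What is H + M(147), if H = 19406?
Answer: 105842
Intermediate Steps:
M(v) = 4*v**2 (M(v) = (2*v)*(2*v) = 4*v**2)
H + M(147) = 19406 + 4*147**2 = 19406 + 4*21609 = 19406 + 86436 = 105842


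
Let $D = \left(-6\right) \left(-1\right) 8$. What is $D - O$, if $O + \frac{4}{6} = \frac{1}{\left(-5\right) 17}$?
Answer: $\frac{12413}{255} \approx 48.678$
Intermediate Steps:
$O = - \frac{173}{255}$ ($O = - \frac{2}{3} + \frac{1}{\left(-5\right) 17} = - \frac{2}{3} + \frac{1}{-85} = - \frac{2}{3} - \frac{1}{85} = - \frac{173}{255} \approx -0.67843$)
$D = 48$ ($D = 6 \cdot 8 = 48$)
$D - O = 48 - - \frac{173}{255} = 48 + \frac{173}{255} = \frac{12413}{255}$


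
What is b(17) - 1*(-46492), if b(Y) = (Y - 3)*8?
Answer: 46604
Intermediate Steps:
b(Y) = -24 + 8*Y (b(Y) = (-3 + Y)*8 = -24 + 8*Y)
b(17) - 1*(-46492) = (-24 + 8*17) - 1*(-46492) = (-24 + 136) + 46492 = 112 + 46492 = 46604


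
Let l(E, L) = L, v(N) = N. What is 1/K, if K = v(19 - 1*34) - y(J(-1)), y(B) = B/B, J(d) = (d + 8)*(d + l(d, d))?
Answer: -1/16 ≈ -0.062500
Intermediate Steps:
J(d) = 2*d*(8 + d) (J(d) = (d + 8)*(d + d) = (8 + d)*(2*d) = 2*d*(8 + d))
y(B) = 1
K = -16 (K = (19 - 1*34) - 1*1 = (19 - 34) - 1 = -15 - 1 = -16)
1/K = 1/(-16) = -1/16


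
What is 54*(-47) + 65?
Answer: -2473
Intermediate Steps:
54*(-47) + 65 = -2538 + 65 = -2473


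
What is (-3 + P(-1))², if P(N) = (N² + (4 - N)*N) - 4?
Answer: 121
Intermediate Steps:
P(N) = -4 + N² + N*(4 - N) (P(N) = (N² + N*(4 - N)) - 4 = -4 + N² + N*(4 - N))
(-3 + P(-1))² = (-3 + (-4 + 4*(-1)))² = (-3 + (-4 - 4))² = (-3 - 8)² = (-11)² = 121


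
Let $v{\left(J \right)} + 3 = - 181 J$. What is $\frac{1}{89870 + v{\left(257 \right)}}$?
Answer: $\frac{1}{43350} \approx 2.3068 \cdot 10^{-5}$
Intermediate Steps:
$v{\left(J \right)} = -3 - 181 J$
$\frac{1}{89870 + v{\left(257 \right)}} = \frac{1}{89870 - 46520} = \frac{1}{43350}$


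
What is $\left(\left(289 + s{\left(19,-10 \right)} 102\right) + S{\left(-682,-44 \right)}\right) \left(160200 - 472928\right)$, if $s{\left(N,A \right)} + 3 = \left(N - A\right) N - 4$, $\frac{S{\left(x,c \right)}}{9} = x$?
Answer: $-15523505192$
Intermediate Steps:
$S{\left(x,c \right)} = 9 x$
$s{\left(N,A \right)} = -7 + N \left(N - A\right)$ ($s{\left(N,A \right)} = -3 + \left(\left(N - A\right) N - 4\right) = -3 + \left(N \left(N - A\right) - 4\right) = -3 + \left(-4 + N \left(N - A\right)\right) = -7 + N \left(N - A\right)$)
$\left(\left(289 + s{\left(19,-10 \right)} 102\right) + S{\left(-682,-44 \right)}\right) \left(160200 - 472928\right) = \left(\left(289 + \left(-7 + 19^{2} - \left(-10\right) 19\right) 102\right) + 9 \left(-682\right)\right) \left(160200 - 472928\right) = \left(\left(289 + \left(-7 + 361 + 190\right) 102\right) - 6138\right) \left(-312728\right) = \left(\left(289 + 544 \cdot 102\right) - 6138\right) \left(-312728\right) = \left(\left(289 + 55488\right) - 6138\right) \left(-312728\right) = \left(55777 - 6138\right) \left(-312728\right) = 49639 \left(-312728\right) = -15523505192$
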